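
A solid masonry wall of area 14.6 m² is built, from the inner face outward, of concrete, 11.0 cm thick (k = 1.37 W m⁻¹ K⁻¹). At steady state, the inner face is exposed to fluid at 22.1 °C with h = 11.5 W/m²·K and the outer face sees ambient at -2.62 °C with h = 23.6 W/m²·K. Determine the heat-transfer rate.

Q = 1720 W

Resistance network (inner→outer):
  R_conv,in = 1/(hA) = 1/(11.5·14.6) = 0.005956 K/W
  R_concrete = L/(kA) = 0.110/(1.37·14.6) = 0.005499 K/W
  R_conv,out = 1/(hA) = 1/(23.6·14.6) = 0.002902 K/W
ΣR = 0.005956 + 0.005499 + 0.002902 = 0.01436 K/W
Q = ΔT/ΣR = (22.1 °C − -2.62 °C)/0.01436 = 1720 W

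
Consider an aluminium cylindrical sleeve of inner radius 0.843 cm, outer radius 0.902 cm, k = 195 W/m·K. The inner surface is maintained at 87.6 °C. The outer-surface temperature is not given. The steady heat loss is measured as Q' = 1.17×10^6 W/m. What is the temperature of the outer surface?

Sum the resistances:
  R'_aluminium = ln(0.00902/0.00843)/(2πk) = 0.06765/(2π·195) = 5.521×10^-5 m·K/W
ΣR = 5.521×10^-5 m·K/W
ΔT = Q'·ΣR = 1.17×10^6 × 5.521×10^-5 = 64.60 K
Heat flows outward, so T_out = T_in − ΔT = 87.6 − 64.60 = 23.0 °C

T_out = 23.0 °C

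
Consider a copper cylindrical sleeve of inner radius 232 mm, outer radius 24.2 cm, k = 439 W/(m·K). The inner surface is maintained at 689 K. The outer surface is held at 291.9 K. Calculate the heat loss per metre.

Q' = 2πk·ΔT/ln(r₂/r₁) = 2π × 439 × 397.1 / ln(0.242/0.232) = 2.60×10^7 W/m

Q' = 2.60×10^7 W/m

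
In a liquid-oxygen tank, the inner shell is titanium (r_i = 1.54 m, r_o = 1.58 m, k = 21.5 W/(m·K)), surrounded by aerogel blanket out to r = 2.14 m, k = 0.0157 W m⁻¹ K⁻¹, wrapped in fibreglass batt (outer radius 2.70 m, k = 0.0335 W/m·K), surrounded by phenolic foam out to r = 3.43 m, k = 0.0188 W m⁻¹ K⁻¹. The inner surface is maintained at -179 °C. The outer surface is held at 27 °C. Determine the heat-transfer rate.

Treat each layer as a resistance in series:
  R_titanium = (1/1.54 − 1/1.58)/(4πk) = 0.01644/(4π·21.5) = 6.085×10^-5 K/W
  R_aerogel blanket = (1/1.58 − 1/2.14)/(4πk) = 0.1656/(4π·0.0157) = 0.8395 K/W
  R_fibreglass batt = (1/2.14 − 1/2.70)/(4πk) = 0.09692/(4π·0.0335) = 0.2302 K/W
  R_phenolic foam = (1/2.70 − 1/3.43)/(4πk) = 0.07883/(4π·0.0188) = 0.3337 K/W
ΣR = 6.085×10^-5 + 0.8395 + 0.2302 + 0.3337 = 1.403 K/W
Q = ΔT/ΣR = (-179 °C − 27 °C)/1.403 = -147 W
(Negative Q ⇒ heat flows inward; heat gain = 147 W.)

Q = 147 W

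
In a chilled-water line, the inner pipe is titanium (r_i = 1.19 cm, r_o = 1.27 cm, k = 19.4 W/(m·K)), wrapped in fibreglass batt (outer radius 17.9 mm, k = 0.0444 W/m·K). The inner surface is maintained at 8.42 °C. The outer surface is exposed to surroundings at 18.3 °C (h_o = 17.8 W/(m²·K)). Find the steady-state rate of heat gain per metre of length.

Series thermal resistances, inner to outer:
  R'_titanium = ln(0.0127/0.0119)/(2πk) = 0.06506/(2π·19.4) = 5.338×10^-4 m·K/W
  R'_fibreglass batt = ln(0.0179/0.0127)/(2πk) = 0.3432/(2π·0.0444) = 1.230 m·K/W
  R'_conv,out = 1/(2πr h) = 1/(2π·0.0179·17.8) = 0.4995 m·K/W
ΣR = 5.338×10^-4 + 1.230 + 0.4995 = 1.730 m·K/W
Q' = ΔT/ΣR = (8.42 °C − 18.3 °C)/1.730 = -5.71 W/m
(Negative Q' ⇒ heat flows inward; heat gain = 5.71 W/m.)

Q' = 5.71 W/m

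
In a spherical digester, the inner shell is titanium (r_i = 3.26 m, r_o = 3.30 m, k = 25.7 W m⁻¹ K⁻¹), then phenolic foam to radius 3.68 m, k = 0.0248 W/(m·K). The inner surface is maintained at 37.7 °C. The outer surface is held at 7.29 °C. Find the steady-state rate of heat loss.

Q = 303 W

Treat each layer as a resistance in series:
  R_titanium = (1/3.26 − 1/3.30)/(4πk) = 0.003718/(4π·25.7) = 1.151×10^-5 K/W
  R_phenolic foam = (1/3.30 − 1/3.68)/(4πk) = 0.03129/(4π·0.0248) = 0.1004 K/W
ΣR = 1.151×10^-5 + 0.1004 = 0.1004 K/W
Q = ΔT/ΣR = (37.7 °C − 7.29 °C)/0.1004 = 303 W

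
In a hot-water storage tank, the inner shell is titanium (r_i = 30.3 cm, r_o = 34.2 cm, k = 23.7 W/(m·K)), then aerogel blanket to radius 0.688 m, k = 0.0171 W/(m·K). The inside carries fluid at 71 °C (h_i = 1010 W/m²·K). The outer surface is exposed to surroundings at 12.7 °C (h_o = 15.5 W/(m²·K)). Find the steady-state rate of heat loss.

Treat each layer as a resistance in series:
  R_conv,in = 1/(4πr²h) = 1/(4π·0.303²·1010) = 8.582×10^-4 K/W
  R_titanium = (1/0.303 − 1/0.342)/(4πk) = 0.3764/(4π·23.7) = 0.001264 K/W
  R_aerogel blanket = (1/0.342 − 1/0.688)/(4πk) = 1.470/(4π·0.0171) = 6.843 K/W
  R_conv,out = 1/(4πr²h) = 1/(4π·0.688²·15.5) = 0.01085 K/W
ΣR = 8.582×10^-4 + 0.001264 + 6.843 + 0.01085 = 6.856 K/W
Q = ΔT/ΣR = (71 °C − 12.7 °C)/6.856 = 8.50 W

Q = 8.50 W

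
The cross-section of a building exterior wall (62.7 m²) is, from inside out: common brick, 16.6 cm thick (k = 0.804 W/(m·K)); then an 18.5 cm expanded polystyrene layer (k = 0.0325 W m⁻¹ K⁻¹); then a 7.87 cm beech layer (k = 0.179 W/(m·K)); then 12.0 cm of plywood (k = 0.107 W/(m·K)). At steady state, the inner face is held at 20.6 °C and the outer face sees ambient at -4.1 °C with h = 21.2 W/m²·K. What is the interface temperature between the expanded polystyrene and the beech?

Resistance network (inner→outer):
  R_common brick = L/(kA) = 0.166/(0.804·62.7) = 0.003293 K/W
  R_expanded polystyrene = L/(kA) = 0.185/(0.0325·62.7) = 0.09079 K/W
  R_beech = L/(kA) = 0.0787/(0.179·62.7) = 0.007012 K/W
  R_plywood = L/(kA) = 0.120/(0.107·62.7) = 0.01789 K/W
  R_conv,out = 1/(hA) = 1/(21.2·62.7) = 7.523×10^-4 K/W
ΣR = 0.003293 + 0.09079 + 0.007012 + 0.01789 + 7.523×10^-4 = 0.1197 K/W
Q = ΔT/ΣR = (20.6 °C − -4.1 °C)/0.1197 = 206.3 W
From the inner boundary to the expanded polystyrene/beech interface, ΣR_partial = 0.09408 K/W.
T_interface = T_in − Q·ΣR_partial = 20.6 °C − (206.3)(0.09408) = 1.19 °C

T = 1.19 °C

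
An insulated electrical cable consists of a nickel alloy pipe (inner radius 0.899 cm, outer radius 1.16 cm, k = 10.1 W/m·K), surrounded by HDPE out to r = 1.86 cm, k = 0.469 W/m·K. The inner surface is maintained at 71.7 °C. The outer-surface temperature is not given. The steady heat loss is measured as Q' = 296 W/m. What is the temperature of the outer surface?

Sum the resistances:
  R'_nickel alloy = ln(0.0116/0.00899)/(2πk) = 0.2549/(2π·10.1) = 0.004017 m·K/W
  R'_HDPE = ln(0.0186/0.0116)/(2πk) = 0.4722/(2π·0.469) = 0.1602 m·K/W
ΣR = 0.1642 m·K/W
ΔT = Q'·ΣR = 296 × 0.1642 = 48.60 K
Heat flows outward, so T_out = T_in − ΔT = 71.7 − 48.60 = 23.1 °C

T_out = 23.1 °C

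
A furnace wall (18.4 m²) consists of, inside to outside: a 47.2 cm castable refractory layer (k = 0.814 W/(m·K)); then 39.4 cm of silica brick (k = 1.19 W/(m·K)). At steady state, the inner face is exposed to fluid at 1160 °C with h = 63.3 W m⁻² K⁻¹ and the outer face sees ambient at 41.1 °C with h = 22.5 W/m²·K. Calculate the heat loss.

Q = 21.2 kW

Resistance network (inner→outer):
  R_conv,in = 1/(hA) = 1/(63.3·18.4) = 8.586×10^-4 K/W
  R_castable refractory = L/(kA) = 0.472/(0.814·18.4) = 0.03151 K/W
  R_silica brick = L/(kA) = 0.394/(1.19·18.4) = 0.01799 K/W
  R_conv,out = 1/(hA) = 1/(22.5·18.4) = 0.002415 K/W
ΣR = 8.586×10^-4 + 0.03151 + 0.01799 + 0.002415 = 0.05277 K/W
Q = ΔT/ΣR = (1160 °C − 41.1 °C)/0.05277 = 21200 W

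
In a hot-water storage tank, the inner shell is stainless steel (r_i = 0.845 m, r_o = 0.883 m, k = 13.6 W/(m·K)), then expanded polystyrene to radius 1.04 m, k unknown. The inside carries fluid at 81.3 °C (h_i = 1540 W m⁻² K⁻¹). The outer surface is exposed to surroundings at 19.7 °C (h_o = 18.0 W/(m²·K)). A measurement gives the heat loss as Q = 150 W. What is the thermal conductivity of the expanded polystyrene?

k = 0.0335 W/m·K

ΣR = ΔT/Q = |81.3 − 19.7|/150 = 0.4107 K/W
Known resistances:
  R_conv,in = 1/(4πr²h) = 1/(4π·0.845²·1540) = 7.237×10^-5 K/W
  R_stainless steel = (1/0.845 − 1/0.883)/(4πk) = 0.05093/(4π·13.6) = 2.980×10^-4 K/W
  R_conv,out = 1/(4πr²h) = 1/(4π·1.04²·18.0) = 0.004087 K/W
R_expanded polystyrene = ΣR − ΣR_known = 0.4107 − 0.004457 = 0.4062 K/W
(1/r₁−1/r₂)/(4πk) = 0.4062 ⇒ k = 0.1710/(4π·0.4062) = 0.0335 W/m·K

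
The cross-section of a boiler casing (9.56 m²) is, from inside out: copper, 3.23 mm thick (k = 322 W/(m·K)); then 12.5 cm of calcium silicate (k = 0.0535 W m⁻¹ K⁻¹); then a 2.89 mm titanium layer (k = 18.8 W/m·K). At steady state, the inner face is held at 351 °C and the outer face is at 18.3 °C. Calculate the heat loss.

Resistance network (inner→outer):
  R_copper = L/(kA) = 0.00323/(322·9.56) = 1.049×10^-6 K/W
  R_calcium silicate = L/(kA) = 0.125/(0.0535·9.56) = 0.2444 K/W
  R_titanium = L/(kA) = 0.00289/(18.8·9.56) = 1.608×10^-5 K/W
ΣR = 1.049×10^-6 + 0.2444 + 1.608×10^-5 = 0.2444 K/W
Q = ΔT/ΣR = (351 °C − 18.3 °C)/0.2444 = 1360 W

Q = 1360 W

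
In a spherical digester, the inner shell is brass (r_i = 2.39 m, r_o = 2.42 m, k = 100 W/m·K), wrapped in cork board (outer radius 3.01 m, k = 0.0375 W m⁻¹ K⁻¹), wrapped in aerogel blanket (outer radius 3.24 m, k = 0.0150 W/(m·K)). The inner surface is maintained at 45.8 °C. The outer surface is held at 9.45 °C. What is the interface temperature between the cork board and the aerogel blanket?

T = 24.8 °C

Resistance network (inner→outer):
  R_brass = (1/2.39 − 1/2.42)/(4πk) = 0.005187/(4π·100) = 4.128×10^-6 K/W
  R_cork board = (1/2.42 − 1/3.01)/(4πk) = 0.08100/(4π·0.0375) = 0.1719 K/W
  R_aerogel blanket = (1/3.01 − 1/3.24)/(4πk) = 0.02358/(4π·0.0150) = 0.1251 K/W
ΣR = 4.128×10^-6 + 0.1719 + 0.1251 = 0.2970 K/W
Q = ΔT/ΣR = (45.8 °C − 9.45 °C)/0.2970 = 122.4 W
From the inner boundary to the cork board/aerogel blanket interface, ΣR_partial = 0.1719 K/W.
T_interface = T_in − Q·ΣR_partial = 45.8 °C − (122.4)(0.1719) = 24.8 °C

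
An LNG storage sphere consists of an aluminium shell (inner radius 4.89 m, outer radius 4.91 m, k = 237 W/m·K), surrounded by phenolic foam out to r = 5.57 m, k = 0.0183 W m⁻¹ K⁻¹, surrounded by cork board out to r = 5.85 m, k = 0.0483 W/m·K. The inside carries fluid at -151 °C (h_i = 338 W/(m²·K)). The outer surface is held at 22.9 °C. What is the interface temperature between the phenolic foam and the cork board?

Treat each layer as a resistance in series:
  R_conv,in = 1/(4πr²h) = 1/(4π·4.89²·338) = 9.846×10^-6 K/W
  R_aluminium = (1/4.89 − 1/4.91)/(4πk) = 8.330×10^-4/(4π·237) = 2.797×10^-7 K/W
  R_phenolic foam = (1/4.91 − 1/5.57)/(4πk) = 0.02413/(4π·0.0183) = 0.1049 K/W
  R_cork board = (1/5.57 − 1/5.85)/(4πk) = 0.008593/(4π·0.0483) = 0.01416 K/W
ΣR = 9.846×10^-6 + 2.797×10^-7 + 0.1049 + 0.01416 = 0.1191 K/W
Q = ΔT/ΣR = (-151 °C − 22.9 °C)/0.1191 = -1460 W
From the inner boundary to the phenolic foam/cork board interface, ΣR_partial = 0.1049 K/W.
T_interface = T_in − Q·ΣR_partial = -151 °C − (-1460)(0.1049) = 2.2 °C

T = 2.2 °C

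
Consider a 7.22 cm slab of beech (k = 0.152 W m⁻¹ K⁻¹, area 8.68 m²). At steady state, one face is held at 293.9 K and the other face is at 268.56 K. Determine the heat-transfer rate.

Q = kA·ΔT/L = 0.152 × 8.68 × |293.9 K − 268.56 K| / 0.0722 = 463 W

Q = 463 W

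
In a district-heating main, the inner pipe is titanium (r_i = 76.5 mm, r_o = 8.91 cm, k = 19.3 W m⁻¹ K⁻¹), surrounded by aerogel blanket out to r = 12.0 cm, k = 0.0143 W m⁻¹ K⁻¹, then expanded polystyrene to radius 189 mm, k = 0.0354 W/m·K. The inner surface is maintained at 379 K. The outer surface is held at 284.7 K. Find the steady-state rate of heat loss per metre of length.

Series thermal resistances, inner to outer:
  R'_titanium = ln(0.0891/0.0765)/(2πk) = 0.1525/(2π·19.3) = 0.001257 m·K/W
  R'_aerogel blanket = ln(0.120/0.0891)/(2πk) = 0.2977/(2π·0.0143) = 3.314 m·K/W
  R'_expanded polystyrene = ln(0.189/0.120)/(2πk) = 0.4543/(2π·0.0354) = 2.042 m·K/W
ΣR = 0.001257 + 3.314 + 2.042 = 5.357 m·K/W
Q' = ΔT/ΣR = (379 K − 284.7 K)/5.357 = 17.6 W/m

Q' = 17.6 W/m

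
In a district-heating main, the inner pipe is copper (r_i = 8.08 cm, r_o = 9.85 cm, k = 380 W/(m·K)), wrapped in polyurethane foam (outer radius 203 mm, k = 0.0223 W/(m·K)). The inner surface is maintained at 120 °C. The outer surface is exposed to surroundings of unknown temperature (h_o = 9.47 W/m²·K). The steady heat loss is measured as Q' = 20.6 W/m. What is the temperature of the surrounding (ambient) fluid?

Sum the resistances:
  R'_copper = ln(0.0985/0.0808)/(2πk) = 0.1981/(2π·380) = 8.296×10^-5 m·K/W
  R'_polyurethane foam = ln(0.203/0.0985)/(2πk) = 0.7231/(2π·0.0223) = 5.161 m·K/W
  R'_conv,out = 1/(2πr h) = 1/(2π·0.203·9.47) = 0.08279 m·K/W
ΣR = 5.244 m·K/W
ΔT = Q'·ΣR = 20.6 × 5.244 = 108.0 K
Heat flows outward, so T_out = T_in − ΔT = 120 − 108.0 = 12.0 °C

T_out = 12.0 °C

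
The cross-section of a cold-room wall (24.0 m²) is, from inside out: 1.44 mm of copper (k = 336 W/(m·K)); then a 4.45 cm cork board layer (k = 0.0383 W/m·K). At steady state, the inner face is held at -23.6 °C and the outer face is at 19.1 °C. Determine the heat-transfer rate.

Resistance network (inner→outer):
  R_copper = L/(kA) = 0.00144/(336·24.0) = 1.786×10^-7 K/W
  R_cork board = L/(kA) = 0.0445/(0.0383·24.0) = 0.04841 K/W
ΣR = 1.786×10^-7 + 0.04841 = 0.04841 K/W
Q = ΔT/ΣR = (-23.6 °C − 19.1 °C)/0.04841 = -882 W
(Negative Q ⇒ heat flows inward; heat gain = 882 W.)

Q = 882 W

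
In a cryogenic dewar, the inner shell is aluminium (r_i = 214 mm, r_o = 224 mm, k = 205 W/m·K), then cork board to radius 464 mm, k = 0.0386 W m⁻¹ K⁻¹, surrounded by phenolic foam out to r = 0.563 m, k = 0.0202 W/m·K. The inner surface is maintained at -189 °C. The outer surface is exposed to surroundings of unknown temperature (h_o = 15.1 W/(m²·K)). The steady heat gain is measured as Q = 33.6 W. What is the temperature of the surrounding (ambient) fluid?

Sum the resistances:
  R_aluminium = (1/0.214 − 1/0.224)/(4πk) = 0.2086/(4π·205) = 8.098×10^-5 K/W
  R_cork board = (1/0.224 − 1/0.464)/(4πk) = 2.309/(4π·0.0386) = 4.760 K/W
  R_phenolic foam = (1/0.464 − 1/0.563)/(4πk) = 0.3790/(4π·0.0202) = 1.493 K/W
  R_conv,out = 1/(4πr²h) = 1/(4π·0.563²·15.1) = 0.01663 K/W
ΣR = 6.270 K/W
ΔT = Q·ΣR = 33.6 × 6.270 = 210.7 K
Heat flows inward, so T_out = T_in + ΔT = -189 + 210.7 = 21.7 °C

T_out = 21.7 °C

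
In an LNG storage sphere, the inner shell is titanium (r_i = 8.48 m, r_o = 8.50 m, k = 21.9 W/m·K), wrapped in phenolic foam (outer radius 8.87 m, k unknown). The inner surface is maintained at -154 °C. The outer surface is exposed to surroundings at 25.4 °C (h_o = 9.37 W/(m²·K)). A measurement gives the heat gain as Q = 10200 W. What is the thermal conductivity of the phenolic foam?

ΣR = ΔT/Q = |-154 − 25.4|/10200 = 0.01759 K/W
Known resistances:
  R_titanium = (1/8.48 − 1/8.50)/(4πk) = 2.775×10^-4/(4π·21.9) = 1.008×10^-6 K/W
  R_conv,out = 1/(4πr²h) = 1/(4π·8.87²·9.37) = 1.079×10^-4 K/W
R_phenolic foam = ΣR − ΣR_known = 0.01759 − 1.089×10^-4 = 0.01748 K/W
(1/r₁−1/r₂)/(4πk) = 0.01748 ⇒ k = 0.004907/(4π·0.01748) = 0.0223 W/m·K

k = 0.0223 W/m·K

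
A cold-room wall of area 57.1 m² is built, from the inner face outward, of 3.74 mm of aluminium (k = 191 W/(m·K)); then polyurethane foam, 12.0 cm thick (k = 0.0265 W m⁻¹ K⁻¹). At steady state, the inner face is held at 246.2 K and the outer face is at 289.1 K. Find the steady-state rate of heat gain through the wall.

Resistance network (inner→outer):
  R_aluminium = L/(kA) = 0.00374/(191·57.1) = 3.429×10^-7 K/W
  R_polyurethane foam = L/(kA) = 0.120/(0.0265·57.1) = 0.07930 K/W
ΣR = 3.429×10^-7 + 0.07930 = 0.07930 K/W
Q = ΔT/ΣR = (246.2 K − 289.1 K)/0.07930 = -541 W
(Negative Q ⇒ heat flows inward; heat gain = 541 W.)

Q = 541 W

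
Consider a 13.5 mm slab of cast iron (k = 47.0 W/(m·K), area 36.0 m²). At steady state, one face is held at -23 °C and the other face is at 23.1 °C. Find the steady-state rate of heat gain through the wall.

Q = kA·ΔT/L = 47.0 × 36.0 × |-23 °C − 23.1 °C| / 0.0135 = 5.78×10^6 W

Q = 5.78×10^6 W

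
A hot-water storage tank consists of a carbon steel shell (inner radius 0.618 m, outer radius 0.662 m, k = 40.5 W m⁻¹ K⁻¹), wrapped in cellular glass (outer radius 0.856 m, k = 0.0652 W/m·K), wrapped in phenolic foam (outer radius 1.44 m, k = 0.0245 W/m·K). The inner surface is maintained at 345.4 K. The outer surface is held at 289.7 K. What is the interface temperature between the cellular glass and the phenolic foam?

Treat each layer as a resistance in series:
  R_carbon steel = (1/0.618 − 1/0.662)/(4πk) = 0.1075/(4π·40.5) = 2.113×10^-4 K/W
  R_cellular glass = (1/0.662 − 1/0.856)/(4πk) = 0.3423/(4π·0.0652) = 0.4178 K/W
  R_phenolic foam = (1/0.856 − 1/1.44)/(4πk) = 0.4738/(4π·0.0245) = 1.539 K/W
ΣR = 2.113×10^-4 + 0.4178 + 1.539 = 1.957 K/W
Q = ΔT/ΣR = (345.4 K − 289.7 K)/1.957 = 28.46 W
From the inner boundary to the cellular glass/phenolic foam interface, ΣR_partial = 0.4180 K/W.
T_interface = T_in − Q·ΣR_partial = 345.4 K − (28.46)(0.4180) = 333.5 K

T = 333.5 K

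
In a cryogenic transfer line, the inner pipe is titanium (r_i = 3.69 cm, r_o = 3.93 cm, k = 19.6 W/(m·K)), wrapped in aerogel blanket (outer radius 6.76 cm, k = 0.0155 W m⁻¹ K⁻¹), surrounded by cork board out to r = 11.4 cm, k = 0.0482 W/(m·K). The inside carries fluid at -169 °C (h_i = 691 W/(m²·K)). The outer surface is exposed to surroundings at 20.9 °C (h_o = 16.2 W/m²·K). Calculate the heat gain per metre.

Q' = 25.7 W/m

Resistance network (inner→outer):
  R'_conv,in = 1/(2πr h) = 1/(2π·0.0369·691) = 0.006242 m·K/W
  R'_titanium = ln(0.0393/0.0369)/(2πk) = 0.06301/(2π·19.6) = 5.117×10^-4 m·K/W
  R'_aerogel blanket = ln(0.0676/0.0393)/(2πk) = 0.5424/(2π·0.0155) = 5.569 m·K/W
  R'_cork board = ln(0.114/0.0676)/(2πk) = 0.5226/(2π·0.0482) = 1.726 m·K/W
  R'_conv,out = 1/(2πr h) = 1/(2π·0.114·16.2) = 0.08618 m·K/W
ΣR = 0.006242 + 5.117×10^-4 + 5.569 + 1.726 + 0.08618 = 7.388 m·K/W
Q' = ΔT/ΣR = (-169 °C − 20.9 °C)/7.388 = -25.7 W/m
(Negative Q' ⇒ heat flows inward; heat gain = 25.7 W/m.)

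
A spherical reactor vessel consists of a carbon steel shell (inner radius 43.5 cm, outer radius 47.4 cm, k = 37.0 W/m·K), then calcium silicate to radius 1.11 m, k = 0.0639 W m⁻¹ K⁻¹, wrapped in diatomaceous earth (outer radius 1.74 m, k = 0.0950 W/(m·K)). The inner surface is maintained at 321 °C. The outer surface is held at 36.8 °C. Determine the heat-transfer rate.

Resistance network (inner→outer):
  R_carbon steel = (1/0.435 − 1/0.474)/(4πk) = 0.1891/(4π·37.0) = 4.068×10^-4 K/W
  R_calcium silicate = (1/0.474 − 1/1.11)/(4πk) = 1.209/(4π·0.0639) = 1.505 K/W
  R_diatomaceous earth = (1/1.11 − 1/1.74)/(4πk) = 0.3262/(4π·0.0950) = 0.2732 K/W
ΣR = 4.068×10^-4 + 1.505 + 0.2732 = 1.779 K/W
Q = ΔT/ΣR = (321 °C − 36.8 °C)/1.779 = 160 W

Q = 160 W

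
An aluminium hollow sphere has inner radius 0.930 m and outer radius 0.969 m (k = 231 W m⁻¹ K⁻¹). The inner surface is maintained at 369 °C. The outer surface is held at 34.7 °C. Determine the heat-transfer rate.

Q = 22400 kW

Q = 4πk·ΔT/(1/r₁ − 1/r₂) = 4π × 231 × 334.3 / (1/0.930 − 1/0.969) = 2.24×10^7 W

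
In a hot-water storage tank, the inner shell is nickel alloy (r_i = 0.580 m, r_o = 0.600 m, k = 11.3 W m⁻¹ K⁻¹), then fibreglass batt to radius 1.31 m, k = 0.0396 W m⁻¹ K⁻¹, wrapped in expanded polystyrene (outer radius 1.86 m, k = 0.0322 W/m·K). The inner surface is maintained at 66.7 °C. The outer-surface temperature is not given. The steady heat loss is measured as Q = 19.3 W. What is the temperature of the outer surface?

Series resistances:
  R_nickel alloy = (1/0.580 − 1/0.600)/(4πk) = 0.05747/(4π·11.3) = 4.047×10^-4 K/W
  R_fibreglass batt = (1/0.600 − 1/1.31)/(4πk) = 0.9033/(4π·0.0396) = 1.815 K/W
  R_expanded polystyrene = (1/1.31 − 1/1.86)/(4πk) = 0.2257/(4π·0.0322) = 0.5578 K/W
ΣR = 2.373 K/W
ΔT = Q·ΣR = 19.3 × 2.373 = 45.80 K
Heat flows outward, so T_out = T_in − ΔT = 66.7 − 45.80 = 20.9 °C

T_out = 20.9 °C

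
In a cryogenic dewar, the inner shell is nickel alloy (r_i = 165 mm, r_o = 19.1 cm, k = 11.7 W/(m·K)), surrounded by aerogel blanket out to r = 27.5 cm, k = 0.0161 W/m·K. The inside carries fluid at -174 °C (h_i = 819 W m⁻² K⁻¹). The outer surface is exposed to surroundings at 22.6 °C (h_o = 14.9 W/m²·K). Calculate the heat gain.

Treat each layer as a resistance in series:
  R_conv,in = 1/(4πr²h) = 1/(4π·0.165²·819) = 0.003569 K/W
  R_nickel alloy = (1/0.165 − 1/0.191)/(4πk) = 0.8250/(4π·11.7) = 0.005611 K/W
  R_aerogel blanket = (1/0.191 − 1/0.275)/(4πk) = 1.599/(4π·0.0161) = 7.905 K/W
  R_conv,out = 1/(4πr²h) = 1/(4π·0.275²·14.9) = 0.07062 K/W
ΣR = 0.003569 + 0.005611 + 7.905 + 0.07062 = 7.985 K/W
Q = ΔT/ΣR = (-174 °C − 22.6 °C)/7.985 = -24.6 W
(Negative Q ⇒ heat flows inward; heat gain = 24.6 W.)

Q = 24.6 W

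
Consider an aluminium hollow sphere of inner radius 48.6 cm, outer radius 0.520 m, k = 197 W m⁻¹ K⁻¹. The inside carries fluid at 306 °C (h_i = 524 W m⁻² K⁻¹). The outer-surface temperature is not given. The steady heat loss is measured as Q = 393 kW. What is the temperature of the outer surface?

Series resistances:
  R_conv,in = 1/(4πr²h) = 1/(4π·0.486²·524) = 6.430×10^-4 K/W
  R_aluminium = (1/0.486 − 1/0.520)/(4πk) = 0.1345/(4π·197) = 5.435×10^-5 K/W
ΣR = 6.973×10^-4 K/W
ΔT = Q·ΣR = 3.93×10^5 × 6.973×10^-4 = 274.0 K
Heat flows outward, so T_out = T_in − ΔT = 306 − 274.0 = 32.0 °C

T_out = 32.0 °C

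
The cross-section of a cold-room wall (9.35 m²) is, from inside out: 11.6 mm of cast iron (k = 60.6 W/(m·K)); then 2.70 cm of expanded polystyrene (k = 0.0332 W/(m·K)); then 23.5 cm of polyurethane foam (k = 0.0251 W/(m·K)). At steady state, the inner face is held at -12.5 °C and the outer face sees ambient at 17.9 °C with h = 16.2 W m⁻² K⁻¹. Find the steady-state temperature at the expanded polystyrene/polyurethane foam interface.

T = -10.1 °C

Treat each layer as a resistance in series:
  R_cast iron = L/(kA) = 0.0116/(60.6·9.35) = 2.047×10^-5 K/W
  R_expanded polystyrene = L/(kA) = 0.0270/(0.0332·9.35) = 0.08698 K/W
  R_polyurethane foam = L/(kA) = 0.235/(0.0251·9.35) = 1.001 K/W
  R_conv,out = 1/(hA) = 1/(16.2·9.35) = 0.006602 K/W
ΣR = 2.047×10^-5 + 0.08698 + 1.001 + 0.006602 = 1.095 K/W
Q = ΔT/ΣR = (-12.5 °C − 17.9 °C)/1.095 = -27.76 W
From the inner boundary to the expanded polystyrene/polyurethane foam interface, ΣR_partial = 0.08700 K/W.
T_interface = T_in − Q·ΣR_partial = -12.5 °C − (-27.76)(0.08700) = -10.1 °C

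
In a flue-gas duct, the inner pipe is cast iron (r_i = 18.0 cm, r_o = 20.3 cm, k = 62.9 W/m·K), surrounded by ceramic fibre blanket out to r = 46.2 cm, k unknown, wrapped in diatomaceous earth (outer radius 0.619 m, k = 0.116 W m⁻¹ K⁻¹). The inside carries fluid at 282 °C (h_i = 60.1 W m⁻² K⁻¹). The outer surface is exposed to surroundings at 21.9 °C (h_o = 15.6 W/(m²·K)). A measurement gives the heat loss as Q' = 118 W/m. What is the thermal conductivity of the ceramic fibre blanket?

k = 0.0739 W/m·K

ΣR = ΔT/Q' = |282 − 21.9|/118 = 2.204 m·K/W
Known resistances:
  R'_conv,in = 1/(2πr h) = 1/(2π·0.180·60.1) = 0.01471 m·K/W
  R'_cast iron = ln(0.203/0.180)/(2πk) = 0.1202/(2π·62.9) = 3.043×10^-4 m·K/W
  R'_diatomaceous earth = ln(0.619/0.462)/(2πk) = 0.2925/(2π·0.116) = 0.4014 m·K/W
  R'_conv,out = 1/(2πr h) = 1/(2π·0.619·15.6) = 0.01648 m·K/W
R_ceramic fibre blanket = ΣR − ΣR_known = 2.204 − 0.4329 = 1.771 m·K/W
ln(r₂/r₁)/(2πk) = 1.771 ⇒ k = 0.8224/(2π·1.771) = 0.0739 W/m·K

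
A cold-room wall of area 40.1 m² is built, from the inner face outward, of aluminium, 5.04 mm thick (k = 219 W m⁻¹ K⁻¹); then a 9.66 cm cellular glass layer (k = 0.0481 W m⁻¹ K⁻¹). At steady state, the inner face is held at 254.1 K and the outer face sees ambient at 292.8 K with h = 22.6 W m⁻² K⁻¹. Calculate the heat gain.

Q = 756 W

Treat each layer as a resistance in series:
  R_aluminium = L/(kA) = 0.00504/(219·40.1) = 5.739×10^-7 K/W
  R_cellular glass = L/(kA) = 0.0966/(0.0481·40.1) = 0.05008 K/W
  R_conv,out = 1/(hA) = 1/(22.6·40.1) = 0.001103 K/W
ΣR = 5.739×10^-7 + 0.05008 + 0.001103 = 0.05118 K/W
Q = ΔT/ΣR = (254.1 K − 292.8 K)/0.05118 = -756 W
(Negative Q ⇒ heat flows inward; heat gain = 756 W.)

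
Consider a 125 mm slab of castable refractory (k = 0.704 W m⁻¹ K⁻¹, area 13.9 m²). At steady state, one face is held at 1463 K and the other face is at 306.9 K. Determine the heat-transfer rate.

Q = kA·ΔT/L = 0.704 × 13.9 × |1463 K − 306.9 K| / 0.125 = 90500 W

Q = 90.5 kW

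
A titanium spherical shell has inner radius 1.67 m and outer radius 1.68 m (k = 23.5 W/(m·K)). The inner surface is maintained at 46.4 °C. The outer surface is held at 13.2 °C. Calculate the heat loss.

Q = 4πk·ΔT/(1/r₁ − 1/r₂) = 4π × 23.5 × 33.2 / (1/1.67 − 1/1.68) = 2.75×10^6 W

Q = 2.75×10^6 W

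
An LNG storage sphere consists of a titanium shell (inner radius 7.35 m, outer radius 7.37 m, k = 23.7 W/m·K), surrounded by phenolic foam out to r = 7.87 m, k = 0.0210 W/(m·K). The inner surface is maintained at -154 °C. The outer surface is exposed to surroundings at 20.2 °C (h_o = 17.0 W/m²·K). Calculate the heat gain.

Q = 5320 W

Series thermal resistances, inner to outer:
  R_titanium = (1/7.35 − 1/7.37)/(4πk) = 3.692×10^-4/(4π·23.7) = 1.240×10^-6 K/W
  R_phenolic foam = (1/7.37 − 1/7.87)/(4πk) = 0.008620/(4π·0.0210) = 0.03267 K/W
  R_conv,out = 1/(4πr²h) = 1/(4π·7.87²·17.0) = 7.558×10^-5 K/W
ΣR = 1.240×10^-6 + 0.03267 + 7.558×10^-5 = 0.03275 K/W
Q = ΔT/ΣR = (-154 °C − 20.2 °C)/0.03275 = -5320 W
(Negative Q ⇒ heat flows inward; heat gain = 5320 W.)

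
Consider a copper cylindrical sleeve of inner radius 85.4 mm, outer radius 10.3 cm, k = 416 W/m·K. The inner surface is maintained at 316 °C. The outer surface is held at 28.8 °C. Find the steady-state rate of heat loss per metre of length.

Q' = 2πk·ΔT/ln(r₂/r₁) = 2π × 416 × 287.2 / ln(0.103/0.0854) = 4.01×10^6 W/m

Q' = 4010 kW/m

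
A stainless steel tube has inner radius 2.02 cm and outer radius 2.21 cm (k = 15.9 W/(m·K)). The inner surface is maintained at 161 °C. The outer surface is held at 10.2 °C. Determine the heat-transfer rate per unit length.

Q' = 168 kW/m

Q' = 2πk·ΔT/ln(r₂/r₁) = 2π × 15.9 × 150.8 / ln(0.0221/0.0202) = 1.68×10^5 W/m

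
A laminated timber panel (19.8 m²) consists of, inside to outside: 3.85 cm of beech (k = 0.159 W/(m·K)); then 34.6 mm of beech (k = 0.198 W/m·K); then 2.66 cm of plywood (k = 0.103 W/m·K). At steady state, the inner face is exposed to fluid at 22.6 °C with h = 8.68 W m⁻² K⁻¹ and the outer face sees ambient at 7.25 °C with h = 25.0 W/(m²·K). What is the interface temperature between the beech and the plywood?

T = 12.8 °C

Treat each layer as a resistance in series:
  R_conv,in = 1/(hA) = 1/(8.68·19.8) = 0.005819 K/W
  R_beech = L/(kA) = 0.0385/(0.159·19.8) = 0.01223 K/W
  R_beech = L/(kA) = 0.0346/(0.198·19.8) = 0.008826 K/W
  R_plywood = L/(kA) = 0.0266/(0.103·19.8) = 0.01304 K/W
  R_conv,out = 1/(hA) = 1/(25.0·19.8) = 0.002020 K/W
ΣR = 0.005819 + 0.01223 + 0.008826 + 0.01304 + 0.002020 = 0.04194 K/W
Q = ΔT/ΣR = (22.6 °C − 7.25 °C)/0.04194 = 366.0 W
From the inner boundary to the beech/plywood interface, ΣR_partial = 0.02687 K/W.
T_interface = T_in − Q·ΣR_partial = 22.6 °C − (366.0)(0.02687) = 12.8 °C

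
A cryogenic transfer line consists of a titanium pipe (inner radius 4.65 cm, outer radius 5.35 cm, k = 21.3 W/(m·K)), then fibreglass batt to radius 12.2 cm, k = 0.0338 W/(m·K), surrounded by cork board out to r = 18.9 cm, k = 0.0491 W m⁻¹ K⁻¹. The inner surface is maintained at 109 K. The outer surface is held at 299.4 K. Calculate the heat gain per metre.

Q' = 35.9 W/m

Resistance network (inner→outer):
  R'_titanium = ln(0.0535/0.0465)/(2πk) = 0.1402/(2π·21.3) = 0.001048 m·K/W
  R'_fibreglass batt = ln(0.122/0.0535)/(2πk) = 0.8243/(2π·0.0338) = 3.882 m·K/W
  R'_cork board = ln(0.189/0.122)/(2πk) = 0.4377/(2π·0.0491) = 1.419 m·K/W
ΣR = 0.001048 + 3.882 + 1.419 = 5.302 m·K/W
Q' = ΔT/ΣR = (109 K − 299.4 K)/5.302 = -35.9 W/m
(Negative Q' ⇒ heat flows inward; heat gain = 35.9 W/m.)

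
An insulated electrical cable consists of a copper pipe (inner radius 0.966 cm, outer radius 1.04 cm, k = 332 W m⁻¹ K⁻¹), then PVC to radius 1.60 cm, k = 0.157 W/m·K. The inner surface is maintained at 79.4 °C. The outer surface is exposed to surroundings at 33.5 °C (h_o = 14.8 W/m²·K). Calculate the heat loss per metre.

Q' = 41.4 W/m

Series thermal resistances, inner to outer:
  R'_copper = ln(0.0104/0.00966)/(2πk) = 0.07381/(2π·332) = 3.538×10^-5 m·K/W
  R'_PVC = ln(0.0160/0.0104)/(2πk) = 0.4308/(2π·0.157) = 0.4367 m·K/W
  R'_conv,out = 1/(2πr h) = 1/(2π·0.0160·14.8) = 0.6721 m·K/W
ΣR = 3.538×10^-5 + 0.4367 + 0.6721 = 1.109 m·K/W
Q' = ΔT/ΣR = (79.4 °C − 33.5 °C)/1.109 = 41.4 W/m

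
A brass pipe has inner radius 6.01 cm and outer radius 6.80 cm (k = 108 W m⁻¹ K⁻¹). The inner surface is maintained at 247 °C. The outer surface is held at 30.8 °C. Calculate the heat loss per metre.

Q' = 2πk·ΔT/ln(r₂/r₁) = 2π × 108 × 216.2 / ln(0.0680/0.0601) = 1.19×10^6 W/m

Q' = 1190 kW/m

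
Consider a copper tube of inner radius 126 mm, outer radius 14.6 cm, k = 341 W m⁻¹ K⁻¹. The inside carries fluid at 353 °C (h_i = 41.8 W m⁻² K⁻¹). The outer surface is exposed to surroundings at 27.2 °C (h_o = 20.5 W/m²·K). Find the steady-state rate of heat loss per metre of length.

Series thermal resistances, inner to outer:
  R'_conv,in = 1/(2πr h) = 1/(2π·0.126·41.8) = 0.03022 m·K/W
  R'_copper = ln(0.146/0.126)/(2πk) = 0.1473/(2π·341) = 6.876×10^-5 m·K/W
  R'_conv,out = 1/(2πr h) = 1/(2π·0.146·20.5) = 0.05318 m·K/W
ΣR = 0.03022 + 6.876×10^-5 + 0.05318 = 0.08347 m·K/W
Q' = ΔT/ΣR = (353 °C − 27.2 °C)/0.08347 = 3900 W/m

Q' = 3.90 kW/m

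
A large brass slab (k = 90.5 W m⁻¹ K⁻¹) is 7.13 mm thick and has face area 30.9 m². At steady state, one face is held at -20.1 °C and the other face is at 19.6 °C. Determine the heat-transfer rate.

Q = 1.56×10^7 W

Q = kA·ΔT/L = 90.5 × 30.9 × |-20.1 °C − 19.6 °C| / 0.00713 = 1.56×10^7 W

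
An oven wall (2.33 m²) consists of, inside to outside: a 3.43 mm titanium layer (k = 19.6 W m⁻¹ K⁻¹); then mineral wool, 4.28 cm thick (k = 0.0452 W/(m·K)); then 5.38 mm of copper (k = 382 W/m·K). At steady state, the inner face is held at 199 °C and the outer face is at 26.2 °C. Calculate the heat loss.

Q = 425 W

Series thermal resistances, inner to outer:
  R_titanium = L/(kA) = 0.00343/(19.6·2.33) = 7.511×10^-5 K/W
  R_mineral wool = L/(kA) = 0.0428/(0.0452·2.33) = 0.4064 K/W
  R_copper = L/(kA) = 0.00538/(382·2.33) = 6.045×10^-6 K/W
ΣR = 7.511×10^-5 + 0.4064 + 6.045×10^-6 = 0.4065 K/W
Q = ΔT/ΣR = (199 °C − 26.2 °C)/0.4065 = 425 W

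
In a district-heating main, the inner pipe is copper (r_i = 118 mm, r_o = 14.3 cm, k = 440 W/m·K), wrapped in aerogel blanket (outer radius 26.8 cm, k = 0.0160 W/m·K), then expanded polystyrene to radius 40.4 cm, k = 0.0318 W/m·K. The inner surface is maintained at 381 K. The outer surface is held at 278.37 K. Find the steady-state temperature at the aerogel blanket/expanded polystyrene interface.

T = 303.8 K

Resistance network (inner→outer):
  R'_copper = ln(0.143/0.118)/(2πk) = 0.1922/(2π·440) = 6.951×10^-5 m·K/W
  R'_aerogel blanket = ln(0.268/0.143)/(2πk) = 0.6281/(2π·0.0160) = 6.248 m·K/W
  R'_expanded polystyrene = ln(0.404/0.268)/(2πk) = 0.4104/(2π·0.0318) = 2.054 m·K/W
ΣR = 6.951×10^-5 + 6.248 + 2.054 = 8.302 m·K/W
Q' = ΔT/ΣR = (381 K − 278.37 K)/8.302 = 12.36 W/m
From the inner boundary to the aerogel blanket/expanded polystyrene interface, ΣR_partial = 6.248 m·K/W.
T_interface = T_in − Q'·ΣR_partial = 381 K − (12.36)(6.248) = 303.8 K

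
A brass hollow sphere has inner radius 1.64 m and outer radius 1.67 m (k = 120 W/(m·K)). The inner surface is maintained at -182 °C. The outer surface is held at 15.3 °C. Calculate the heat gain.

Q = 4πk·ΔT/(1/r₁ − 1/r₂) = 4π × 120 × 197.3 / (1/1.64 − 1/1.67) = 2.72×10^7 W

Q = 2.72×10^7 W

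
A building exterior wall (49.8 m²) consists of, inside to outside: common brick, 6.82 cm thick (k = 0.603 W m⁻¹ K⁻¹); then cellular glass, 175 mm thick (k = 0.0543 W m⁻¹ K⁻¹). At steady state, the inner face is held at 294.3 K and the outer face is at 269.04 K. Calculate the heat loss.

Q = 377 W

Series thermal resistances, inner to outer:
  R_common brick = L/(kA) = 0.0682/(0.603·49.8) = 0.002271 K/W
  R_cellular glass = L/(kA) = 0.175/(0.0543·49.8) = 0.06472 K/W
ΣR = 0.002271 + 0.06472 = 0.06699 K/W
Q = ΔT/ΣR = (294.3 K − 269.04 K)/0.06699 = 377 W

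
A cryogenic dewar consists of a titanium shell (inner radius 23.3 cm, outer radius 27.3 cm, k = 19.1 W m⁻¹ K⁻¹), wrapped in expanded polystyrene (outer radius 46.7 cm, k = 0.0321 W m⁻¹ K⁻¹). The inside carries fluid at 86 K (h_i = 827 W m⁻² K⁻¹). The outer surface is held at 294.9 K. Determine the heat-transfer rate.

Q = 55.3 W

Resistance network (inner→outer):
  R_conv,in = 1/(4πr²h) = 1/(4π·0.233²·827) = 0.001772 K/W
  R_titanium = (1/0.233 − 1/0.273)/(4πk) = 0.6288/(4π·19.1) = 0.002620 K/W
  R_expanded polystyrene = (1/0.273 − 1/0.467)/(4πk) = 1.522/(4π·0.0321) = 3.772 K/W
ΣR = 0.001772 + 0.002620 + 3.772 = 3.776 K/W
Q = ΔT/ΣR = (86 K − 294.9 K)/3.776 = -55.3 W
(Negative Q ⇒ heat flows inward; heat gain = 55.3 W.)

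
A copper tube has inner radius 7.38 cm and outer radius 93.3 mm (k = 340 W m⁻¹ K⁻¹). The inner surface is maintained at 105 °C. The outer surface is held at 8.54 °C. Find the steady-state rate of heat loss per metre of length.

Q' = 2πk·ΔT/ln(r₂/r₁) = 2π × 340 × 96.46 / ln(0.0933/0.0738) = 8.79×10^5 W/m

Q' = 879 kW/m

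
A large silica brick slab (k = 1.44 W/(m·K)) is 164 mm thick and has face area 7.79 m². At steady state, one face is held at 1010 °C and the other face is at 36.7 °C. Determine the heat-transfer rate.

Q = kA·ΔT/L = 1.44 × 7.79 × |1010 °C − 36.7 °C| / 0.164 = 66600 W

Q = 66600 W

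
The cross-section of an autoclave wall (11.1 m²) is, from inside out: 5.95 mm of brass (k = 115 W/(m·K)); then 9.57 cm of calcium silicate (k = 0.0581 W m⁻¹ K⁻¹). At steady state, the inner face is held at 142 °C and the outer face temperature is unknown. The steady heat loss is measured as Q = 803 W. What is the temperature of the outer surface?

T_out = 22.8 °C

Series resistances:
  R_brass = L/(kA) = 0.00595/(115·11.1) = 4.661×10^-6 K/W
  R_calcium silicate = L/(kA) = 0.0957/(0.0581·11.1) = 0.1484 K/W
ΣR = 0.1484 K/W
ΔT = Q·ΣR = 803 × 0.1484 = 119.2 K
Heat flows outward, so T_out = T_in − ΔT = 142 − 119.2 = 22.8 °C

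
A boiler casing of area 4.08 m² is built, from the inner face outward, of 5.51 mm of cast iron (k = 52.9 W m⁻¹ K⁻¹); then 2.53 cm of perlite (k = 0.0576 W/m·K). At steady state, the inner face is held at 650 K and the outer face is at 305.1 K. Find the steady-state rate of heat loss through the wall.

Treat each layer as a resistance in series:
  R_cast iron = L/(kA) = 0.00551/(52.9·4.08) = 2.553×10^-5 K/W
  R_perlite = L/(kA) = 0.0253/(0.0576·4.08) = 0.1077 K/W
ΣR = 2.553×10^-5 + 0.1077 = 0.1077 K/W
Q = ΔT/ΣR = (650 K − 305.1 K)/0.1077 = 3200 W

Q = 3.20 kW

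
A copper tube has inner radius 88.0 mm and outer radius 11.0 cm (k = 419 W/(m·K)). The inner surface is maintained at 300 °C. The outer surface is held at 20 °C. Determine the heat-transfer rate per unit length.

Q' = 2πk·ΔT/ln(r₂/r₁) = 2π × 419 × 280 / ln(0.110/0.0880) = 3.30×10^6 W/m

Q' = 3300 kW/m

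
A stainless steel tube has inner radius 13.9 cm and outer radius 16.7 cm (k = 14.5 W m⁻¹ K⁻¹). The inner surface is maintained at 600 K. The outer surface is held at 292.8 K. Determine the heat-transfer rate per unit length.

Q' = 153 kW/m

Q' = 2πk·ΔT/ln(r₂/r₁) = 2π × 14.5 × 307.2 / ln(0.167/0.139) = 1.53×10^5 W/m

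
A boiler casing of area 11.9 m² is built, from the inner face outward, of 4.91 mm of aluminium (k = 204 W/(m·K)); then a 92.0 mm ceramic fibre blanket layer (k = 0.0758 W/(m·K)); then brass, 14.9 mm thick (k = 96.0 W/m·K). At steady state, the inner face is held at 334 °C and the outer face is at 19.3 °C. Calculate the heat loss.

Q = 3.09 kW

Resistance network (inner→outer):
  R_aluminium = L/(kA) = 0.00491/(204·11.9) = 2.023×10^-6 K/W
  R_ceramic fibre blanket = L/(kA) = 0.0920/(0.0758·11.9) = 0.1020 K/W
  R_brass = L/(kA) = 0.0149/(96.0·11.9) = 1.304×10^-5 K/W
ΣR = 2.023×10^-6 + 0.1020 + 1.304×10^-5 = 0.1020 K/W
Q = ΔT/ΣR = (334 °C − 19.3 °C)/0.1020 = 3090 W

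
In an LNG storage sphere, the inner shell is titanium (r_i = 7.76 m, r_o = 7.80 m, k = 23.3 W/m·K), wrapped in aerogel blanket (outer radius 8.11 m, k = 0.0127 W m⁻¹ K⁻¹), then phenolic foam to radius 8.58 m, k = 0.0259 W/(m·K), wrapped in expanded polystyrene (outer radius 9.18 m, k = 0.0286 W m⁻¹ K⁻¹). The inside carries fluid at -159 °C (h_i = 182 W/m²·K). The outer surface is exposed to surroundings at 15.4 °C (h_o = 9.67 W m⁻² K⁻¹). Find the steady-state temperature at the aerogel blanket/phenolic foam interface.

Treat each layer as a resistance in series:
  R_conv,in = 1/(4πr²h) = 1/(4π·7.76²·182) = 7.261×10^-6 K/W
  R_titanium = (1/7.76 − 1/7.80)/(4πk) = 6.609×10^-4/(4π·23.3) = 2.257×10^-6 K/W
  R_aerogel blanket = (1/7.80 − 1/8.11)/(4πk) = 0.004901/(4π·0.0127) = 0.03071 K/W
  R_phenolic foam = (1/8.11 − 1/8.58)/(4πk) = 0.006754/(4π·0.0259) = 0.02075 K/W
  R_expanded polystyrene = (1/8.58 − 1/9.18)/(4πk) = 0.007618/(4π·0.0286) = 0.02120 K/W
  R_conv,out = 1/(4πr²h) = 1/(4π·9.18²·9.67) = 9.765×10^-5 K/W
ΣR = 7.261×10^-6 + 2.257×10^-6 + 0.03071 + 0.02075 + 0.02120 + 9.765×10^-5 = 0.07277 K/W
Q = ΔT/ΣR = (-159 °C − 15.4 °C)/0.07277 = -2397 W
From the inner boundary to the aerogel blanket/phenolic foam interface, ΣR_partial = 0.03072 K/W.
T_interface = T_in − Q·ΣR_partial = -159 °C − (-2397)(0.03072) = -85.4 °C

T = -85.4 °C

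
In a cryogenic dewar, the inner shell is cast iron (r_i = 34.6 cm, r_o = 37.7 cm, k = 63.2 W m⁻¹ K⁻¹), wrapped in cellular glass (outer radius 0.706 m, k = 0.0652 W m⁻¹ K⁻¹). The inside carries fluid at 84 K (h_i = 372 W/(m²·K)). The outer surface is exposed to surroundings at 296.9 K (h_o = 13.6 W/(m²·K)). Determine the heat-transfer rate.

Q = 140 W

Resistance network (inner→outer):
  R_conv,in = 1/(4πr²h) = 1/(4π·0.346²·372) = 0.001787 K/W
  R_cast iron = (1/0.346 − 1/0.377)/(4πk) = 0.2377/(4π·63.2) = 2.992×10^-4 K/W
  R_cellular glass = (1/0.377 − 1/0.706)/(4πk) = 1.236/(4π·0.0652) = 1.509 K/W
  R_conv,out = 1/(4πr²h) = 1/(4π·0.706²·13.6) = 0.01174 K/W
ΣR = 0.001787 + 2.992×10^-4 + 1.509 + 0.01174 = 1.523 K/W
Q = ΔT/ΣR = (84 K − 296.9 K)/1.523 = -140 W
(Negative Q ⇒ heat flows inward; heat gain = 140 W.)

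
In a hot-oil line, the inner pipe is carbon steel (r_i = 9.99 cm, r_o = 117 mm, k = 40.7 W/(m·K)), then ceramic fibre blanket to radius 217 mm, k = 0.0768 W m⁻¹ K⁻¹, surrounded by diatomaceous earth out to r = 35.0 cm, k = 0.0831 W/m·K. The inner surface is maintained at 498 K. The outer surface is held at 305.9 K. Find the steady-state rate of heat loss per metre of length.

Resistance network (inner→outer):
  R'_carbon steel = ln(0.117/0.0999)/(2πk) = 0.1580/(2π·40.7) = 6.179×10^-4 m·K/W
  R'_ceramic fibre blanket = ln(0.217/0.117)/(2πk) = 0.6177/(2π·0.0768) = 1.280 m·K/W
  R'_diatomaceous earth = ln(0.350/0.217)/(2πk) = 0.4780/(2π·0.0831) = 0.9155 m·K/W
ΣR = 6.179×10^-4 + 1.280 + 0.9155 = 2.196 m·K/W
Q' = ΔT/ΣR = (498 K − 305.9 K)/2.196 = 87.5 W/m

Q' = 87.5 W/m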